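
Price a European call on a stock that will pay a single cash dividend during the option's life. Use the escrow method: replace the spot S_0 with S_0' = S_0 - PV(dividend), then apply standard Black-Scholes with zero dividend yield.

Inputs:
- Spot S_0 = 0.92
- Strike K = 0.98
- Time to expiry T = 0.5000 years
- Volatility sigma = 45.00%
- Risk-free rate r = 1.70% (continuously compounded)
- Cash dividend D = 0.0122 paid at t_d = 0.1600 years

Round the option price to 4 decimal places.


Answer: Price = 0.0895

Derivation:
PV(D) = D * exp(-r * t_d) = 0.0122 * 0.99728370 = 0.01216686
S_0' = S_0 - PV(D) = 0.9200 - 0.01216686 = 0.90783314
d1 = (ln(S_0'/K) + (r + sigma^2/2)*T) / (sigma*sqrt(T)) = -0.05457915
d2 = d1 - sigma*sqrt(T) = -0.37277720
exp(-rT) = 0.99153602
N(d1) = 0.47823688; N(d2) = 0.35465714
C = S_0' * N(d1) - K * exp(-rT) * N(d2) = 0.90783314 * 0.47823688 - 0.9800 * 0.99153602 * 0.35465714 = 0.0895


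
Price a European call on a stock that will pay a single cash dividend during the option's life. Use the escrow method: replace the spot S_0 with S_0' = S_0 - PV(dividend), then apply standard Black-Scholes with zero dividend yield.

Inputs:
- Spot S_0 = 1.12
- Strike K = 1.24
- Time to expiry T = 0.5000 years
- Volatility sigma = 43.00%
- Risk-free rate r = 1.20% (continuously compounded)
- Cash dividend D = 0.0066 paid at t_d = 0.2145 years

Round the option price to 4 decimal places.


PV(D) = D * exp(-r * t_d) = 0.0066 * 0.99742931 = 0.00658303
S_0' = S_0 - PV(D) = 1.1200 - 0.00658303 = 1.11341697
d1 = (ln(S_0'/K) + (r + sigma^2/2)*T) / (sigma*sqrt(T)) = -0.18237680
d2 = d1 - sigma*sqrt(T) = -0.48643271
exp(-rT) = 0.99401796
N(d1) = 0.42764352; N(d2) = 0.31333020
C = S_0' * N(d1) - K * exp(-rT) * N(d2) = 1.11341697 * 0.42764352 - 1.2400 * 0.99401796 * 0.31333020 = 0.0899

Answer: Price = 0.0899


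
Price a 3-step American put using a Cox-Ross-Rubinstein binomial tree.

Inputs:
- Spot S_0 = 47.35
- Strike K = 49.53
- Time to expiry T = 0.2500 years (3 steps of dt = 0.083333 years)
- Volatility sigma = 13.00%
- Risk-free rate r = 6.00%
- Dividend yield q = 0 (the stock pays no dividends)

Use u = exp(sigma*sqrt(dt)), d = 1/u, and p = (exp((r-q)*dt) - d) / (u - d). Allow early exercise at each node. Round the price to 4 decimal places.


Answer: Price = V(0,0) = 2.3106

Derivation:
dt = T/N = 0.083333
u = exp(sigma*sqrt(dt)) = 1.038241; d = 1/u = 0.963168
p = (exp((r-q)*dt) - d) / (u - d) = 0.557388
Discount per step: exp(-r*dt) = 0.995012
Stock lattice S(k, i) with i counting down-moves:
  k=0: S(0,0) = 47.3500
  k=1: S(1,0) = 49.1607; S(1,1) = 45.6060
  k=2: S(2,0) = 51.0406; S(2,1) = 47.3500; S(2,2) = 43.9262
  k=3: S(3,0) = 52.9925; S(3,1) = 49.1607; S(3,2) = 45.6060; S(3,3) = 42.3083
Terminal payoffs V(N, i) = max(K - S_T, 0):
  V(3,0) = 0.000000; V(3,1) = 0.369297; V(3,2) = 3.924011; V(3,3) = 7.221690
Backward induction: V(k, i) = exp(-r*dt) * [p * V(k+1, i) + (1-p) * V(k+1, i+1)]; then take max(V_cont, immediate exercise) for American.
  V(2,0) = exp(-r*dt) * [p*0.000000 + (1-p)*0.369297] = 0.162640; exercise = 0.000000; V(2,0) = max -> 0.162640
  V(2,1) = exp(-r*dt) * [p*0.369297 + (1-p)*3.924011] = 1.932968; exercise = 2.180000; V(2,1) = max -> 2.180000
  V(2,2) = exp(-r*dt) * [p*3.924011 + (1-p)*7.221690] = 5.356754; exercise = 5.603785; V(2,2) = max -> 5.603785
  V(1,0) = exp(-r*dt) * [p*0.162640 + (1-p)*2.180000] = 1.050284; exercise = 0.369297; V(1,0) = max -> 1.050284
  V(1,1) = exp(-r*dt) * [p*2.180000 + (1-p)*5.603785] = 3.676979; exercise = 3.924011; V(1,1) = max -> 3.924011
  V(0,0) = exp(-r*dt) * [p*1.050284 + (1-p)*3.924011] = 2.310649; exercise = 2.180000; V(0,0) = max -> 2.310649


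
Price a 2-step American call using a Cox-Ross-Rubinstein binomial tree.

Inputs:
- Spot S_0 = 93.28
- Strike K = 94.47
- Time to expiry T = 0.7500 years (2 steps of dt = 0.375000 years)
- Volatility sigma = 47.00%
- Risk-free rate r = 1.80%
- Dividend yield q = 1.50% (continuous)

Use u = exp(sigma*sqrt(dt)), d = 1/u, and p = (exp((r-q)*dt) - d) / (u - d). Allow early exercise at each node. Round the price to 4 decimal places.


Answer: Price = V(0,0) = 13.0541

Derivation:
dt = T/N = 0.375000
u = exp(sigma*sqrt(dt)) = 1.333511; d = 1/u = 0.749900
p = (exp((r-q)*dt) - d) / (u - d) = 0.430468
Discount per step: exp(-r*dt) = 0.993273
Stock lattice S(k, i) with i counting down-moves:
  k=0: S(0,0) = 93.2800
  k=1: S(1,0) = 124.3899; S(1,1) = 69.9507
  k=2: S(2,0) = 165.8752; S(2,1) = 93.2800; S(2,2) = 52.4560
Terminal payoffs V(N, i) = max(S_T - K, 0):
  V(2,0) = 71.405219; V(2,1) = 0.000000; V(2,2) = 0.000000
Backward induction: V(k, i) = exp(-r*dt) * [p * V(k+1, i) + (1-p) * V(k+1, i+1)]; then take max(V_cont, immediate exercise) for American.
  V(1,0) = exp(-r*dt) * [p*71.405219 + (1-p)*0.000000] = 30.530853; exercise = 29.919873; V(1,0) = max -> 30.530853
  V(1,1) = exp(-r*dt) * [p*0.000000 + (1-p)*0.000000] = 0.000000; exercise = 0.000000; V(1,1) = max -> 0.000000
  V(0,0) = exp(-r*dt) * [p*30.530853 + (1-p)*0.000000] = 13.054130; exercise = 0.000000; V(0,0) = max -> 13.054130


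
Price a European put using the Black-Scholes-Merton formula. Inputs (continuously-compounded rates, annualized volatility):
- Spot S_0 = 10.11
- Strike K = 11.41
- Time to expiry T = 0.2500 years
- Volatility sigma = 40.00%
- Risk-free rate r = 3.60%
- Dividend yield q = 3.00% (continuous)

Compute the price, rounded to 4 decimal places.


d1 = (ln(S/K) + (r - q + 0.5*sigma^2) * T) / (sigma * sqrt(T)) = -0.49732565
d2 = d1 - sigma * sqrt(T) = -0.69732565
exp(-rT) = 0.99104038; exp(-qT) = 0.99252805
P = K * exp(-rT) * N(-d2) - S_0 * exp(-qT) * N(-d1)
N(-d1) = 0.69052029; N(-d2) = 0.75720049
P = 11.4100 * 0.99104038 * 0.75720049 - 10.1100 * 0.99252805 * 0.69052029 = 1.6333

Answer: Price = 1.6333


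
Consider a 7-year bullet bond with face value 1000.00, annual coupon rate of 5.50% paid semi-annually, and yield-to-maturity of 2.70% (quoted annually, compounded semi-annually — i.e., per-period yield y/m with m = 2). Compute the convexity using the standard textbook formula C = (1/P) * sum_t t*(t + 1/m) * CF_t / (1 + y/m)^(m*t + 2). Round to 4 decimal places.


Coupon per period c = face * coupon_rate / m = 27.500000
Periods per year m = 2; per-period yield y/m = 0.013500
Number of cashflows N = 14
Cashflows (t years, CF_t, discount factor 1/(1+y/m)^(m*t), PV):
  t = 0.5000: CF_t = 27.500000, DF = 0.986680, PV = 27.133695
  t = 1.0000: CF_t = 27.500000, DF = 0.973537, PV = 26.772269
  t = 1.5000: CF_t = 27.500000, DF = 0.960569, PV = 26.415658
  t = 2.0000: CF_t = 27.500000, DF = 0.947774, PV = 26.063797
  t = 2.5000: CF_t = 27.500000, DF = 0.935150, PV = 25.716622
  t = 3.0000: CF_t = 27.500000, DF = 0.922694, PV = 25.374072
  t = 3.5000: CF_t = 27.500000, DF = 0.910403, PV = 25.036085
  t = 4.0000: CF_t = 27.500000, DF = 0.898276, PV = 24.702600
  t = 4.5000: CF_t = 27.500000, DF = 0.886311, PV = 24.373557
  t = 5.0000: CF_t = 27.500000, DF = 0.874505, PV = 24.048897
  t = 5.5000: CF_t = 27.500000, DF = 0.862857, PV = 23.728561
  t = 6.0000: CF_t = 27.500000, DF = 0.851363, PV = 23.412493
  t = 6.5000: CF_t = 27.500000, DF = 0.840023, PV = 23.100634
  t = 7.0000: CF_t = 1027.500000, DF = 0.828834, PV = 851.626738
Price P = sum_t PV_t = 1177.505681
Convexity numerator sum_t t*(t + 1/m) * CF_t / (1+y/m)^(m*t + 2):
  t = 0.5000: term = 13.207829
  t = 1.0000: term = 39.095695
  t = 1.5000: term = 77.149867
  t = 2.0000: term = 126.870362
  t = 2.5000: term = 187.770640
  t = 3.0000: term = 259.377302
  t = 3.5000: term = 341.229801
  t = 4.0000: term = 432.880147
  t = 4.5000: term = 533.892633
  t = 5.0000: term = 643.843553
  t = 5.5000: term = 762.320931
  t = 6.0000: term = 888.924259
  t = 6.5000: term = 1023.264235
  t = 7.0000: term = 43527.235535
Convexity = (1/P) * sum = 48857.062790 / 1177.505681 = 41.491998

Answer: Convexity = 41.4920


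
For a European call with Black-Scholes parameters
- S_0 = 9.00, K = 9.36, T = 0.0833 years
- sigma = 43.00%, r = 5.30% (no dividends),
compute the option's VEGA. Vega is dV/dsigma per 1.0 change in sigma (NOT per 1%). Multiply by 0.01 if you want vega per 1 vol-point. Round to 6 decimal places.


Answer: Vega = 1.011853

Derivation:
d1 = -0.2184007370; d2 = -0.3425062163
phi(d1) = 0.3895402918; exp(-qT) = 1.0000000000; exp(-rT) = 0.9955948313
Vega = S * exp(-qT) * phi(d1) * sqrt(T) = 9.0000 * 1.0000000000 * 0.3895402918 * 0.2886173938 = 1.011853


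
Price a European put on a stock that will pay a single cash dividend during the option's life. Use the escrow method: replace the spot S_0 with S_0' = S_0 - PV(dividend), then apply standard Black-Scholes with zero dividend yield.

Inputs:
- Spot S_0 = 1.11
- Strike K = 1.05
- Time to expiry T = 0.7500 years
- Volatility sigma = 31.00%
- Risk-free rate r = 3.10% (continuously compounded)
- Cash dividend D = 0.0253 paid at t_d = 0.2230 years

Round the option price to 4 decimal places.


Answer: Price = 0.0856

Derivation:
PV(D) = D * exp(-r * t_d) = 0.0253 * 0.99311084 = 0.02512570
S_0' = S_0 - PV(D) = 1.1100 - 0.02512570 = 1.08487430
d1 = (ln(S_0'/K) + (r + sigma^2/2)*T) / (sigma*sqrt(T)) = 0.34254176
d2 = d1 - sigma*sqrt(T) = 0.07407389
exp(-rT) = 0.97701820
N(-d1) = 0.36597161; N(-d2) = 0.47047580
P = K * exp(-rT) * N(-d2) - S_0' * N(-d1) = 1.0500 * 0.97701820 * 0.47047580 - 1.08487430 * 0.36597161 = 0.0856


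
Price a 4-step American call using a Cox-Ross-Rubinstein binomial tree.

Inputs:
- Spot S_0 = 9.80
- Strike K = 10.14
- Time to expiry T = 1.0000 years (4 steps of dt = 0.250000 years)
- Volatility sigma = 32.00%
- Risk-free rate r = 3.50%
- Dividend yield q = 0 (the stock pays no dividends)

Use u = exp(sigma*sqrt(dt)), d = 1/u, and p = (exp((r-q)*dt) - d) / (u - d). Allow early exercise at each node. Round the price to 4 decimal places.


Answer: Price = V(0,0) = 1.2298

Derivation:
dt = T/N = 0.250000
u = exp(sigma*sqrt(dt)) = 1.173511; d = 1/u = 0.852144
p = (exp((r-q)*dt) - d) / (u - d) = 0.487432
Discount per step: exp(-r*dt) = 0.991288
Stock lattice S(k, i) with i counting down-moves:
  k=0: S(0,0) = 9.8000
  k=1: S(1,0) = 11.5004; S(1,1) = 8.3510
  k=2: S(2,0) = 13.4959; S(2,1) = 9.8000; S(2,2) = 7.1163
  k=3: S(3,0) = 15.8375; S(3,1) = 11.5004; S(3,2) = 8.3510; S(3,3) = 6.0641
  k=4: S(4,0) = 18.5855; S(4,1) = 13.4959; S(4,2) = 9.8000; S(4,3) = 7.1163; S(4,4) = 5.1675
Terminal payoffs V(N, i) = max(S_T - K, 0):
  V(4,0) = 8.445513; V(4,1) = 3.355852; V(4,2) = 0.000000; V(4,3) = 0.000000; V(4,4) = 0.000000
Backward induction: V(k, i) = exp(-r*dt) * [p * V(k+1, i) + (1-p) * V(k+1, i+1)]; then take max(V_cont, immediate exercise) for American.
  V(3,0) = exp(-r*dt) * [p*8.445513 + (1-p)*3.355852] = 5.785867; exercise = 5.697529; V(3,0) = max -> 5.785867
  V(3,1) = exp(-r*dt) * [p*3.355852 + (1-p)*0.000000] = 1.621499; exercise = 1.360407; V(3,1) = max -> 1.621499
  V(3,2) = exp(-r*dt) * [p*0.000000 + (1-p)*0.000000] = 0.000000; exercise = 0.000000; V(3,2) = max -> 0.000000
  V(3,3) = exp(-r*dt) * [p*0.000000 + (1-p)*0.000000] = 0.000000; exercise = 0.000000; V(3,3) = max -> 0.000000
  V(2,0) = exp(-r*dt) * [p*5.785867 + (1-p)*1.621499] = 3.619536; exercise = 3.355852; V(2,0) = max -> 3.619536
  V(2,1) = exp(-r*dt) * [p*1.621499 + (1-p)*0.000000] = 0.783485; exercise = 0.000000; V(2,1) = max -> 0.783485
  V(2,2) = exp(-r*dt) * [p*0.000000 + (1-p)*0.000000] = 0.000000; exercise = 0.000000; V(2,2) = max -> 0.000000
  V(1,0) = exp(-r*dt) * [p*3.619536 + (1-p)*0.783485] = 2.146998; exercise = 1.360407; V(1,0) = max -> 2.146998
  V(1,1) = exp(-r*dt) * [p*0.783485 + (1-p)*0.000000] = 0.378569; exercise = 0.000000; V(1,1) = max -> 0.378569
  V(0,0) = exp(-r*dt) * [p*2.146998 + (1-p)*0.378569] = 1.229750; exercise = 0.000000; V(0,0) = max -> 1.229750


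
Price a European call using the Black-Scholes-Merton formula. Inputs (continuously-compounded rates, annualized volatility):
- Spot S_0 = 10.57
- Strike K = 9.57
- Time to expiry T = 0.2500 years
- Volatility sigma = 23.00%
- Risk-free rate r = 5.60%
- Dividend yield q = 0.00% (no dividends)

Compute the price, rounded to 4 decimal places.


Answer: Price = 1.2312

Derivation:
d1 = (ln(S/K) + (r - q + 0.5*sigma^2) * T) / (sigma * sqrt(T)) = 1.04347039
d2 = d1 - sigma * sqrt(T) = 0.92847039
exp(-rT) = 0.98609754; exp(-qT) = 1.00000000
C = S_0 * exp(-qT) * N(d1) - K * exp(-rT) * N(d2)
N(d1) = 0.85163476; N(d2) = 0.82341819
C = 10.5700 * 1.00000000 * 0.85163476 - 9.5700 * 0.98609754 * 0.82341819 = 1.2312


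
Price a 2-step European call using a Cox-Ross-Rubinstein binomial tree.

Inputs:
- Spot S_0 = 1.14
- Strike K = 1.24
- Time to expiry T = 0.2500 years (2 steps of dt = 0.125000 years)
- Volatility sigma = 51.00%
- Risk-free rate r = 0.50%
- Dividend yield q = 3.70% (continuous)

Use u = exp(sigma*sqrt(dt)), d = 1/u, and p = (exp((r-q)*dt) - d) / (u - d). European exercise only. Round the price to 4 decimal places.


Answer: Price = V(0,0) = 0.0778

Derivation:
dt = T/N = 0.125000
u = exp(sigma*sqrt(dt)) = 1.197591; d = 1/u = 0.835009
p = (exp((r-q)*dt) - d) / (u - d) = 0.444034
Discount per step: exp(-r*dt) = 0.999375
Stock lattice S(k, i) with i counting down-moves:
  k=0: S(0,0) = 1.1400
  k=1: S(1,0) = 1.3653; S(1,1) = 0.9519
  k=2: S(2,0) = 1.6350; S(2,1) = 1.1400; S(2,2) = 0.7949
Terminal payoffs V(N, i) = max(S_T - K, 0):
  V(2,0) = 0.395016; V(2,1) = 0.000000; V(2,2) = 0.000000
Backward induction: V(k, i) = exp(-r*dt) * [p * V(k+1, i) + (1-p) * V(k+1, i+1)].
  V(1,0) = exp(-r*dt) * [p*0.395016 + (1-p)*0.000000] = 0.175291
  V(1,1) = exp(-r*dt) * [p*0.000000 + (1-p)*0.000000] = 0.000000
  V(0,0) = exp(-r*dt) * [p*0.175291 + (1-p)*0.000000] = 0.077786


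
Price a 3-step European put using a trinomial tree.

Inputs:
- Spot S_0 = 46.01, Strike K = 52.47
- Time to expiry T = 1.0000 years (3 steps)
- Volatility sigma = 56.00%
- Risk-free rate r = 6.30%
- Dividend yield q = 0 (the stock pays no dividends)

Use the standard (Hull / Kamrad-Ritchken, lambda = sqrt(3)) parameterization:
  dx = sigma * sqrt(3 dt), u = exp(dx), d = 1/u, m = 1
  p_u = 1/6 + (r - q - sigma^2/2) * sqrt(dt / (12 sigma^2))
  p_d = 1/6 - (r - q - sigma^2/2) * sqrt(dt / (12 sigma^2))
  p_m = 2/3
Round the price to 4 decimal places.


Answer: Price = V(0,0) = 12.1864

Derivation:
dt = T/N = 0.333333; dx = sigma*sqrt(3*dt) = 0.560000
u = exp(dx) = 1.750673; d = 1/u = 0.571209
p_u = 0.138750, p_m = 0.666667, p_d = 0.194583
Discount per step: exp(-r*dt) = 0.979219
Stock lattice S(k, j) with j the centered position index:
  k=0: S(0,+0) = 46.0100
  k=1: S(1,-1) = 26.2813; S(1,+0) = 46.0100; S(1,+1) = 80.5484
  k=2: S(2,-2) = 15.0121; S(2,-1) = 26.2813; S(2,+0) = 46.0100; S(2,+1) = 80.5484; S(2,+2) = 141.0139
  k=3: S(3,-3) = 8.5751; S(3,-2) = 15.0121; S(3,-1) = 26.2813; S(3,+0) = 46.0100; S(3,+1) = 80.5484; S(3,+2) = 141.0139; S(3,+3) = 246.8692
Terminal payoffs V(N, j) = max(K - S_T, 0):
  V(3,-3) = 43.894933; V(3,-2) = 37.457867; V(3,-1) = 26.188671; V(3,+0) = 6.460000; V(3,+1) = 0.000000; V(3,+2) = 0.000000; V(3,+3) = 0.000000
Backward induction: V(k, j) = exp(-r*dt) * [p_u * V(k+1, j+1) + p_m * V(k+1, j) + p_d * V(k+1, j-1)]
  V(2,-2) = exp(-r*dt) * [p_u*26.188671 + p_m*37.457867 + p_d*43.894933] = 36.374862
  V(2,-1) = exp(-r*dt) * [p_u*6.460000 + p_m*26.188671 + p_d*37.457867] = 25.111204
  V(2,+0) = exp(-r*dt) * [p_u*0.000000 + p_m*6.460000 + p_d*26.188671] = 9.207151
  V(2,+1) = exp(-r*dt) * [p_u*0.000000 + p_m*0.000000 + p_d*6.460000] = 1.230886
  V(2,+2) = exp(-r*dt) * [p_u*0.000000 + p_m*0.000000 + p_d*0.000000] = 0.000000
  V(1,-1) = exp(-r*dt) * [p_u*9.207151 + p_m*25.111204 + p_d*36.374862] = 24.574711
  V(1,+0) = exp(-r*dt) * [p_u*1.230886 + p_m*9.207151 + p_d*25.111204] = 10.962462
  V(1,+1) = exp(-r*dt) * [p_u*0.000000 + p_m*1.230886 + p_d*9.207151] = 2.557866
  V(0,+0) = exp(-r*dt) * [p_u*2.557866 + p_m*10.962462 + p_d*24.574711] = 12.186420


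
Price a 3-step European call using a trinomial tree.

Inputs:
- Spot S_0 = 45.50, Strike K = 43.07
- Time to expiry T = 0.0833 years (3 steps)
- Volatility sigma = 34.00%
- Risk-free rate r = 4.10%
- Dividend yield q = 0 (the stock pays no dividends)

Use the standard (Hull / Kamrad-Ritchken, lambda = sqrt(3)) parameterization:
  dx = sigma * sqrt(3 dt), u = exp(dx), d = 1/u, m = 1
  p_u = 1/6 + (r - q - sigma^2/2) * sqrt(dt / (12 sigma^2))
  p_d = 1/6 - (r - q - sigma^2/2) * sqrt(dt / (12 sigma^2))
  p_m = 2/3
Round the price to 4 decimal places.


Answer: Price = V(0,0) = 3.3794

Derivation:
dt = T/N = 0.027767; dx = sigma*sqrt(3*dt) = 0.098130
u = exp(dx) = 1.103106; d = 1/u = 0.906531
p_u = 0.164290, p_m = 0.666667, p_d = 0.169044
Discount per step: exp(-r*dt) = 0.998862
Stock lattice S(k, j) with j the centered position index:
  k=0: S(0,+0) = 45.5000
  k=1: S(1,-1) = 41.2472; S(1,+0) = 45.5000; S(1,+1) = 50.1913
  k=2: S(2,-2) = 37.3918; S(2,-1) = 41.2472; S(2,+0) = 45.5000; S(2,+1) = 50.1913; S(2,+2) = 55.3664
  k=3: S(3,-3) = 33.8969; S(3,-2) = 37.3918; S(3,-1) = 41.2472; S(3,+0) = 45.5000; S(3,+1) = 50.1913; S(3,+2) = 55.3664; S(3,+3) = 61.0750
Terminal payoffs V(N, j) = max(S_T - K, 0):
  V(3,-3) = 0.000000; V(3,-2) = 0.000000; V(3,-1) = 0.000000; V(3,+0) = 2.430000; V(3,+1) = 7.121327; V(3,+2) = 12.296358; V(3,+3) = 18.004966
Backward induction: V(k, j) = exp(-r*dt) * [p_u * V(k+1, j+1) + p_m * V(k+1, j) + p_d * V(k+1, j-1)]
  V(2,-2) = exp(-r*dt) * [p_u*0.000000 + p_m*0.000000 + p_d*0.000000] = 0.000000
  V(2,-1) = exp(-r*dt) * [p_u*2.430000 + p_m*0.000000 + p_d*0.000000] = 0.398770
  V(2,+0) = exp(-r*dt) * [p_u*7.121327 + p_m*2.430000 + p_d*0.000000] = 2.786787
  V(2,+1) = exp(-r*dt) * [p_u*12.296358 + p_m*7.121327 + p_d*2.430000] = 7.170326
  V(2,+2) = exp(-r*dt) * [p_u*18.004966 + p_m*12.296358 + p_d*7.121327] = 12.345356
  V(1,-1) = exp(-r*dt) * [p_u*2.786787 + p_m*0.398770 + p_d*0.000000] = 0.722864
  V(1,+0) = exp(-r*dt) * [p_u*7.170326 + p_m*2.786787 + p_d*0.398770] = 3.099748
  V(1,+1) = exp(-r*dt) * [p_u*12.345356 + p_m*7.170326 + p_d*2.786787] = 7.271239
  V(0,+0) = exp(-r*dt) * [p_u*7.271239 + p_m*3.099748 + p_d*0.722864] = 3.379435


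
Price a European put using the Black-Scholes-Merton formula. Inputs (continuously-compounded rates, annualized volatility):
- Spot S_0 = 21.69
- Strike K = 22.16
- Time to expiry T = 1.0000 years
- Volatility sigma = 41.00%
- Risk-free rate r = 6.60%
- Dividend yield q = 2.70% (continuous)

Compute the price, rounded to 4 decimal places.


Answer: Price = 3.2187

Derivation:
d1 = (ln(S/K) + (r - q + 0.5*sigma^2) * T) / (sigma * sqrt(T)) = 0.24783528
d2 = d1 - sigma * sqrt(T) = -0.16216472
exp(-rT) = 0.93613086; exp(-qT) = 0.97336124
P = K * exp(-rT) * N(-d2) - S_0 * exp(-qT) * N(-d1)
N(-d1) = 0.40213093; N(-d2) = 0.56441193
P = 22.1600 * 0.93613086 * 0.56441193 - 21.6900 * 0.97336124 * 0.40213093 = 3.2187


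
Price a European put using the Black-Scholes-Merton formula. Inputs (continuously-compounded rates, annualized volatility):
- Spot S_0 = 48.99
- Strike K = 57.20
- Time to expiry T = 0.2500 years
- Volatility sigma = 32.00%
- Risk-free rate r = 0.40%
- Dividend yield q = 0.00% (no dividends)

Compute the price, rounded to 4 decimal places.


d1 = (ln(S/K) + (r - q + 0.5*sigma^2) * T) / (sigma * sqrt(T)) = -0.88211064
d2 = d1 - sigma * sqrt(T) = -1.04211064
exp(-rT) = 0.99900050; exp(-qT) = 1.00000000
P = K * exp(-rT) * N(-d2) - S_0 * exp(-qT) * N(-d1)
N(-d1) = 0.81114151; N(-d2) = 0.85131981
P = 57.2000 * 0.99900050 * 0.85131981 - 48.9900 * 1.00000000 * 0.81114151 = 8.9090

Answer: Price = 8.9090


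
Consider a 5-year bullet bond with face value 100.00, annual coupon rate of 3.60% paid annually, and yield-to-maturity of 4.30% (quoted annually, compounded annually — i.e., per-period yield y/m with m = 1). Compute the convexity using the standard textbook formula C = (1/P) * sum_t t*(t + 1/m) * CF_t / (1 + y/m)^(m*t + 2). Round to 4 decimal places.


Answer: Convexity = 25.0770

Derivation:
Coupon per period c = face * coupon_rate / m = 3.600000
Periods per year m = 1; per-period yield y/m = 0.043000
Number of cashflows N = 5
Cashflows (t years, CF_t, discount factor 1/(1+y/m)^(m*t), PV):
  t = 1.0000: CF_t = 3.600000, DF = 0.958773, PV = 3.451582
  t = 2.0000: CF_t = 3.600000, DF = 0.919245, PV = 3.309283
  t = 3.0000: CF_t = 3.600000, DF = 0.881347, PV = 3.172850
  t = 4.0000: CF_t = 3.600000, DF = 0.845012, PV = 3.042042
  t = 5.0000: CF_t = 103.600000, DF = 0.810174, PV = 83.934057
Price P = sum_t PV_t = 96.909814
Convexity numerator sum_t t*(t + 1/m) * CF_t / (1+y/m)^(m*t + 2):
  t = 1.0000: term = 6.345701
  t = 2.0000: term = 18.252255
  t = 3.0000: term = 34.999529
  t = 4.0000: term = 55.927660
  t = 5.0000: term = 2314.679424
Convexity = (1/P) * sum = 2430.204568 / 96.909814 = 25.076971


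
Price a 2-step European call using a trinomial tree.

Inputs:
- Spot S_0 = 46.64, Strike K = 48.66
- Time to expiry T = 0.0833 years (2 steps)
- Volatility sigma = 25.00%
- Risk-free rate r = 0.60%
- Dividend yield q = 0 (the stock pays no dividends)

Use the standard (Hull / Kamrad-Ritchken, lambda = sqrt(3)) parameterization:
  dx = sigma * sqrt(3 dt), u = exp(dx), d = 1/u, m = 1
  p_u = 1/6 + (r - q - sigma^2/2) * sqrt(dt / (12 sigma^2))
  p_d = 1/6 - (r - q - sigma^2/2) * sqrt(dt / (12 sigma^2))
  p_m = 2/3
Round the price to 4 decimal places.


dt = T/N = 0.041650; dx = sigma*sqrt(3*dt) = 0.088371
u = exp(dx) = 1.092393; d = 1/u = 0.915421
p_u = 0.160716, p_m = 0.666667, p_d = 0.172617
Discount per step: exp(-r*dt) = 0.999750
Stock lattice S(k, j) with j the centered position index:
  k=0: S(0,+0) = 46.6400
  k=1: S(1,-1) = 42.6953; S(1,+0) = 46.6400; S(1,+1) = 50.9492
  k=2: S(2,-2) = 39.0842; S(2,-1) = 42.6953; S(2,+0) = 46.6400; S(2,+1) = 50.9492; S(2,+2) = 55.6566
Terminal payoffs V(N, j) = max(S_T - K, 0):
  V(2,-2) = 0.000000; V(2,-1) = 0.000000; V(2,+0) = 0.000000; V(2,+1) = 2.289208; V(2,+2) = 6.996556
Backward induction: V(k, j) = exp(-r*dt) * [p_u * V(k+1, j+1) + p_m * V(k+1, j) + p_d * V(k+1, j-1)]
  V(1,-1) = exp(-r*dt) * [p_u*0.000000 + p_m*0.000000 + p_d*0.000000] = 0.000000
  V(1,+0) = exp(-r*dt) * [p_u*2.289208 + p_m*0.000000 + p_d*0.000000] = 0.367821
  V(1,+1) = exp(-r*dt) * [p_u*6.996556 + p_m*2.289208 + p_d*0.000000] = 2.649937
  V(0,+0) = exp(-r*dt) * [p_u*2.649937 + p_m*0.367821 + p_d*0.000000] = 0.670935

Answer: Price = V(0,0) = 0.6709


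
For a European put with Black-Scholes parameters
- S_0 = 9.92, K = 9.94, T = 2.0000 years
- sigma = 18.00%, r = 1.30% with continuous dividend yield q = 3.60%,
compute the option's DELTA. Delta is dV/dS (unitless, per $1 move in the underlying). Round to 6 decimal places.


d1 = -0.0613379753; d2 = -0.3158964165
phi(d1) = 0.3981925062; exp(-qT) = 0.9305308958; exp(-rT) = 0.9743350896
N(-d1) = 0.5244549761
Delta = -exp(-qT) * N(-d1) = -0.9305308958 * 0.5244549761 = -0.488022

Answer: Delta = -0.488022


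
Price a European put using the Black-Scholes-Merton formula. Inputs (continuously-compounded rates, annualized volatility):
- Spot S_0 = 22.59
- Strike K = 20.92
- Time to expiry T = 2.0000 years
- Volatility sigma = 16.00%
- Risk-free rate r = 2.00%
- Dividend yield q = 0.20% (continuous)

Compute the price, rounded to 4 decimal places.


d1 = (ln(S/K) + (r - q + 0.5*sigma^2) * T) / (sigma * sqrt(T)) = 0.61165484
d2 = d1 - sigma * sqrt(T) = 0.38538067
exp(-rT) = 0.96078944; exp(-qT) = 0.99600799
P = K * exp(-rT) * N(-d2) - S_0 * exp(-qT) * N(-d1)
N(-d1) = 0.27038307; N(-d2) = 0.34997770
P = 20.9200 * 0.96078944 * 0.34997770 - 22.5900 * 0.99600799 * 0.27038307 = 0.9509

Answer: Price = 0.9509


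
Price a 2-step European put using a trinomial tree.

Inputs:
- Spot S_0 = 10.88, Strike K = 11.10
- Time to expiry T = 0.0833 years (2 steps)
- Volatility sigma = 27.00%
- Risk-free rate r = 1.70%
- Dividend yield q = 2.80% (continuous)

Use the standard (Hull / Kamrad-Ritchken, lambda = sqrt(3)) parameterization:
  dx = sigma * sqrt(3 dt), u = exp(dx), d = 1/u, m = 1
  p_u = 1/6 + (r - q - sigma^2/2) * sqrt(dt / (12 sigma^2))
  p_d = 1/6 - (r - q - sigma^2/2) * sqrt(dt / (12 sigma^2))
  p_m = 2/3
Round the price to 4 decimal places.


Answer: Price = V(0,0) = 0.4611

Derivation:
dt = T/N = 0.041650; dx = sigma*sqrt(3*dt) = 0.095440
u = exp(dx) = 1.100143; d = 1/u = 0.908973
p_u = 0.156313, p_m = 0.666667, p_d = 0.177020
Discount per step: exp(-r*dt) = 0.999292
Stock lattice S(k, j) with j the centered position index:
  k=0: S(0,+0) = 10.8800
  k=1: S(1,-1) = 9.8896; S(1,+0) = 10.8800; S(1,+1) = 11.9696
  k=2: S(2,-2) = 8.9894; S(2,-1) = 9.8896; S(2,+0) = 10.8800; S(2,+1) = 11.9696; S(2,+2) = 13.1682
Terminal payoffs V(N, j) = max(K - S_T, 0):
  V(2,-2) = 2.110605; V(2,-1) = 1.210378; V(2,+0) = 0.220000; V(2,+1) = 0.000000; V(2,+2) = 0.000000
Backward induction: V(k, j) = exp(-r*dt) * [p_u * V(k+1, j+1) + p_m * V(k+1, j) + p_d * V(k+1, j-1)]
  V(1,-1) = exp(-r*dt) * [p_u*0.220000 + p_m*1.210378 + p_d*2.110605] = 1.214067
  V(1,+0) = exp(-r*dt) * [p_u*0.000000 + p_m*0.220000 + p_d*1.210378] = 0.360673
  V(1,+1) = exp(-r*dt) * [p_u*0.000000 + p_m*0.000000 + p_d*0.220000] = 0.038917
  V(0,+0) = exp(-r*dt) * [p_u*0.038917 + p_m*0.360673 + p_d*1.214067] = 0.461119


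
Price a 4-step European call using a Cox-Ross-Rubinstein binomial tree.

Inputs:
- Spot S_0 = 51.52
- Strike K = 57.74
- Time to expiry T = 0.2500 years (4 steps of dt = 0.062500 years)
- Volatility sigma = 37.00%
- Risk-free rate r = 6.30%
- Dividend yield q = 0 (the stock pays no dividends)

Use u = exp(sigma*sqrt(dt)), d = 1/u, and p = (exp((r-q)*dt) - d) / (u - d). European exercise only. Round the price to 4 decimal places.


Answer: Price = V(0,0) = 2.0598

Derivation:
dt = T/N = 0.062500
u = exp(sigma*sqrt(dt)) = 1.096913; d = 1/u = 0.911649
p = (exp((r-q)*dt) - d) / (u - d) = 0.498187
Discount per step: exp(-r*dt) = 0.996070
Stock lattice S(k, i) with i counting down-moves:
  k=0: S(0,0) = 51.5200
  k=1: S(1,0) = 56.5130; S(1,1) = 46.9682
  k=2: S(2,0) = 61.9898; S(2,1) = 51.5200; S(2,2) = 42.8185
  k=3: S(3,0) = 67.9974; S(3,1) = 56.5130; S(3,2) = 46.9682; S(3,3) = 39.0354
  k=4: S(4,0) = 74.5873; S(4,1) = 61.9898; S(4,2) = 51.5200; S(4,3) = 42.8185; S(4,4) = 35.5866
Terminal payoffs V(N, i) = max(S_T - K, 0):
  V(4,0) = 16.847287; V(4,1) = 4.249814; V(4,2) = 0.000000; V(4,3) = 0.000000; V(4,4) = 0.000000
Backward induction: V(k, i) = exp(-r*dt) * [p * V(k+1, i) + (1-p) * V(k+1, i+1)].
  V(3,0) = exp(-r*dt) * [p*16.847287 + (1-p)*4.249814] = 10.484346
  V(3,1) = exp(-r*dt) * [p*4.249814 + (1-p)*0.000000] = 2.108881
  V(3,2) = exp(-r*dt) * [p*0.000000 + (1-p)*0.000000] = 0.000000
  V(3,3) = exp(-r*dt) * [p*0.000000 + (1-p)*0.000000] = 0.000000
  V(2,0) = exp(-r*dt) * [p*10.484346 + (1-p)*2.108881] = 6.256743
  V(2,1) = exp(-r*dt) * [p*2.108881 + (1-p)*0.000000] = 1.046488
  V(2,2) = exp(-r*dt) * [p*0.000000 + (1-p)*0.000000] = 0.000000
  V(1,0) = exp(-r*dt) * [p*6.256743 + (1-p)*1.046488] = 3.627856
  V(1,1) = exp(-r*dt) * [p*1.046488 + (1-p)*0.000000] = 0.519298
  V(0,0) = exp(-r*dt) * [p*3.627856 + (1-p)*0.519298] = 2.059814


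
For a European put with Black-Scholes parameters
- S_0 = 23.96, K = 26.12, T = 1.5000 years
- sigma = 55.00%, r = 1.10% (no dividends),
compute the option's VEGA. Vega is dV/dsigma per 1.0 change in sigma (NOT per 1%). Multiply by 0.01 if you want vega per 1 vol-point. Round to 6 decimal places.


Answer: Vega = 11.392985

Derivation:
d1 = 0.2331609442; d2 = -0.4404487351
phi(d1) = 0.3882442814; exp(-qT) = 1.0000000000; exp(-rT) = 0.9836353794
Vega = S * exp(-qT) * phi(d1) * sqrt(T) = 23.9600 * 1.0000000000 * 0.3882442814 * 1.2247448714 = 11.392985


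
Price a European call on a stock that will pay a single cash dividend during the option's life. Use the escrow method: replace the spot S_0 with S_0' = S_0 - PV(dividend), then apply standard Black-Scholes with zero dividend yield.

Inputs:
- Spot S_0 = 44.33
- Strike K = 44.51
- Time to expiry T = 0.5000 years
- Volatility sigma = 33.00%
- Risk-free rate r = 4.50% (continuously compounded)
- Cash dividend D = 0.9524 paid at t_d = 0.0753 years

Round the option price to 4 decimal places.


PV(D) = D * exp(-r * t_d) = 0.9524 * 0.99661723 = 0.94917825
S_0' = S_0 - PV(D) = 44.3300 - 0.94917825 = 43.38082175
d1 = (ln(S_0'/K) + (r + sigma^2/2)*T) / (sigma*sqrt(T)) = 0.10297431
d2 = d1 - sigma*sqrt(T) = -0.13037093
exp(-rT) = 0.97775124
N(d1) = 0.54100832; N(d2) = 0.44813648
C = S_0' * N(d1) - K * exp(-rT) * N(d2) = 43.38082175 * 0.54100832 - 44.5100 * 0.97775124 * 0.44813648 = 3.9666

Answer: Price = 3.9666


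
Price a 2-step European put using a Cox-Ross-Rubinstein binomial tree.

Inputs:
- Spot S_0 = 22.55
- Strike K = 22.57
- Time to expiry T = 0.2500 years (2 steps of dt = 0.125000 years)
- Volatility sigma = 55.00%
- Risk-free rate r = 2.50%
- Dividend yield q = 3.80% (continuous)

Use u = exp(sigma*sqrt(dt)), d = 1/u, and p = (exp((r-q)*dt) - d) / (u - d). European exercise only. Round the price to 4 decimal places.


Answer: Price = V(0,0) = 2.2209

Derivation:
dt = T/N = 0.125000
u = exp(sigma*sqrt(dt)) = 1.214648; d = 1/u = 0.823284
p = (exp((r-q)*dt) - d) / (u - d) = 0.447390
Discount per step: exp(-r*dt) = 0.996880
Stock lattice S(k, i) with i counting down-moves:
  k=0: S(0,0) = 22.5500
  k=1: S(1,0) = 27.3903; S(1,1) = 18.5650
  k=2: S(2,0) = 33.2696; S(2,1) = 22.5500; S(2,2) = 15.2843
Terminal payoffs V(N, i) = max(K - S_T, 0):
  V(2,0) = 0.000000; V(2,1) = 0.020000; V(2,2) = 7.285697
Backward induction: V(k, i) = exp(-r*dt) * [p * V(k+1, i) + (1-p) * V(k+1, i+1)].
  V(1,0) = exp(-r*dt) * [p*0.000000 + (1-p)*0.020000] = 0.011018
  V(1,1) = exp(-r*dt) * [p*0.020000 + (1-p)*7.285697] = 4.022505
  V(0,0) = exp(-r*dt) * [p*0.011018 + (1-p)*4.022505] = 2.220854


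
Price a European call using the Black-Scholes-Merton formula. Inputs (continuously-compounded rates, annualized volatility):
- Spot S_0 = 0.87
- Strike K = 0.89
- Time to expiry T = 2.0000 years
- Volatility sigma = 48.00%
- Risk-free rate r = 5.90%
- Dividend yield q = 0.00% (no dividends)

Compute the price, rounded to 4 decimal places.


Answer: Price = 0.2623

Derivation:
d1 = (ln(S/K) + (r - q + 0.5*sigma^2) * T) / (sigma * sqrt(T)) = 0.47975980
d2 = d1 - sigma * sqrt(T) = -0.19906271
exp(-rT) = 0.88869605; exp(-qT) = 1.00000000
C = S_0 * exp(-qT) * N(d1) - K * exp(-rT) * N(d2)
N(d1) = 0.68430090; N(d2) = 0.42110684
C = 0.8700 * 1.00000000 * 0.68430090 - 0.8900 * 0.88869605 * 0.42110684 = 0.2623


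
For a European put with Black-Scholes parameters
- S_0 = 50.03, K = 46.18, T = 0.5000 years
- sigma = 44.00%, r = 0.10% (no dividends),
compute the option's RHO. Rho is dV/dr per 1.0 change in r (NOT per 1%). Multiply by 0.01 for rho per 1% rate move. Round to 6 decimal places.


d1 = 0.4145446339; d2 = 0.1034176502
phi(d1) = 0.3660950939; exp(-qT) = 1.0000000000; exp(-rT) = 0.9995001250
N(-d2) = 0.4588157522
Rho = -K*T*exp(-rT)*N(-d2) = -46.1800 * 0.5000 * 0.9995001250 * 0.4588157522 = -10.588760

Answer: Rho = -10.588760


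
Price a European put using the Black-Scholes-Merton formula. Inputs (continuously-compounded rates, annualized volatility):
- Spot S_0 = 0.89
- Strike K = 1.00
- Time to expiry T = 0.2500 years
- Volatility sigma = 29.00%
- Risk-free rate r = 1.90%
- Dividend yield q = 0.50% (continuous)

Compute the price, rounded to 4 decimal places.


Answer: Price = 0.1233

Derivation:
d1 = (ln(S/K) + (r - q + 0.5*sigma^2) * T) / (sigma * sqrt(T)) = -0.70704356
d2 = d1 - sigma * sqrt(T) = -0.85204356
exp(-rT) = 0.99526126; exp(-qT) = 0.99875078
P = K * exp(-rT) * N(-d2) - S_0 * exp(-qT) * N(-d1)
N(-d1) = 0.76023030; N(-d2) = 0.80290504
P = 1.0000 * 0.99526126 * 0.80290504 - 0.8900 * 0.99875078 * 0.76023030 = 0.1233


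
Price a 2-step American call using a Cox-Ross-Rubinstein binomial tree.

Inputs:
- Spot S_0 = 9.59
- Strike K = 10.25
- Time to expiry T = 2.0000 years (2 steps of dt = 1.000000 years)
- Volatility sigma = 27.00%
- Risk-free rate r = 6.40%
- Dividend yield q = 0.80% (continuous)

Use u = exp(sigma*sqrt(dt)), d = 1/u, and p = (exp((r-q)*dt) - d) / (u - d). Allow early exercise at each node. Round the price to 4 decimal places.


Answer: Price = V(0,0) = 1.5823

Derivation:
dt = T/N = 1.000000
u = exp(sigma*sqrt(dt)) = 1.309964; d = 1/u = 0.763379
p = (exp((r-q)*dt) - d) / (u - d) = 0.538284
Discount per step: exp(-r*dt) = 0.938005
Stock lattice S(k, i) with i counting down-moves:
  k=0: S(0,0) = 9.5900
  k=1: S(1,0) = 12.5626; S(1,1) = 7.3208
  k=2: S(2,0) = 16.4565; S(2,1) = 9.5900; S(2,2) = 5.5886
Terminal payoffs V(N, i) = max(S_T - K, 0):
  V(2,0) = 6.206506; V(2,1) = 0.000000; V(2,2) = 0.000000
Backward induction: V(k, i) = exp(-r*dt) * [p * V(k+1, i) + (1-p) * V(k+1, i+1)]; then take max(V_cont, immediate exercise) for American.
  V(1,0) = exp(-r*dt) * [p*6.206506 + (1-p)*0.000000] = 3.133749; exercise = 2.312559; V(1,0) = max -> 3.133749
  V(1,1) = exp(-r*dt) * [p*0.000000 + (1-p)*0.000000] = 0.000000; exercise = 0.000000; V(1,1) = max -> 0.000000
  V(0,0) = exp(-r*dt) * [p*3.133749 + (1-p)*0.000000] = 1.582272; exercise = 0.000000; V(0,0) = max -> 1.582272


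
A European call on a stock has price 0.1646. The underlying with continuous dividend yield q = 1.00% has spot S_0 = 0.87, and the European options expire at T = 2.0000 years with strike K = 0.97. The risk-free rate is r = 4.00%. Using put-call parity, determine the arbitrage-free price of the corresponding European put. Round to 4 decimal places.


Put-call parity: C - P = S_0 * exp(-qT) - K * exp(-rT).
S_0 * exp(-qT) = 0.8700 * 0.98019867 = 0.85277285
K * exp(-rT) = 0.9700 * 0.92311635 = 0.89542286
P = C - S*exp(-qT) + K*exp(-rT)
P = 0.1646 - 0.85277285 + 0.89542286 = 0.2073

Answer: Put price = 0.2073


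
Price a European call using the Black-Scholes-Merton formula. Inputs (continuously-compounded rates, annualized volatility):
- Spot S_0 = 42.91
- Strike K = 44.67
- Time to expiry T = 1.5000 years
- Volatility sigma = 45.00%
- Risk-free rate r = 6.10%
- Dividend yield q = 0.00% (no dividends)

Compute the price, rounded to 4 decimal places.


Answer: Price = 10.1949

Derivation:
d1 = (ln(S/K) + (r - q + 0.5*sigma^2) * T) / (sigma * sqrt(T)) = 0.36865322
d2 = d1 - sigma * sqrt(T) = -0.18248197
exp(-rT) = 0.91256132; exp(-qT) = 1.00000000
C = S_0 * exp(-qT) * N(d1) - K * exp(-rT) * N(d2)
N(d1) = 0.64380689; N(d2) = 0.42760225
C = 42.9100 * 1.00000000 * 0.64380689 - 44.6700 * 0.91256132 * 0.42760225 = 10.1949


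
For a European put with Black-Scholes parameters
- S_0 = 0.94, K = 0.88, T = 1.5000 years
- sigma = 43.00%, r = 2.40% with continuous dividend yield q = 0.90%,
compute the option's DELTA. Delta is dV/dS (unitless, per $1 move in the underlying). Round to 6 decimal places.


d1 = 0.4312867247; d2 = -0.0953535700
phi(d1) = 0.3635121154; exp(-qT) = 0.9865907163; exp(-rT) = 0.9646402935
N(-d1) = 0.3331299509
Delta = -exp(-qT) * N(-d1) = -0.9865907163 * 0.3331299509 = -0.328663

Answer: Delta = -0.328663


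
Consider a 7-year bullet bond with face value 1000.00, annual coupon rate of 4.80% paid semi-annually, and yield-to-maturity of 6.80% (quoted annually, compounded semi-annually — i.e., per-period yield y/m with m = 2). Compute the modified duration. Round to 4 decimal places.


Coupon per period c = face * coupon_rate / m = 24.000000
Periods per year m = 2; per-period yield y/m = 0.034000
Number of cashflows N = 14
Cashflows (t years, CF_t, discount factor 1/(1+y/m)^(m*t), PV):
  t = 0.5000: CF_t = 24.000000, DF = 0.967118, PV = 23.210832
  t = 1.0000: CF_t = 24.000000, DF = 0.935317, PV = 22.447613
  t = 1.5000: CF_t = 24.000000, DF = 0.904562, PV = 21.709490
  t = 2.0000: CF_t = 24.000000, DF = 0.874818, PV = 20.995639
  t = 2.5000: CF_t = 24.000000, DF = 0.846052, PV = 20.305260
  t = 3.0000: CF_t = 24.000000, DF = 0.818233, PV = 19.637582
  t = 3.5000: CF_t = 24.000000, DF = 0.791327, PV = 18.991859
  t = 4.0000: CF_t = 24.000000, DF = 0.765307, PV = 18.367368
  t = 4.5000: CF_t = 24.000000, DF = 0.740142, PV = 17.763412
  t = 5.0000: CF_t = 24.000000, DF = 0.715805, PV = 17.179315
  t = 5.5000: CF_t = 24.000000, DF = 0.692268, PV = 16.614425
  t = 6.0000: CF_t = 24.000000, DF = 0.669505, PV = 16.068109
  t = 6.5000: CF_t = 24.000000, DF = 0.647490, PV = 15.539758
  t = 7.0000: CF_t = 1024.000000, DF = 0.626199, PV = 641.227905
Price P = sum_t PV_t = 890.058567
First compute Macaulay numerator sum_t t * PV_t:
  t * PV_t at t = 0.5000: 11.605416
  t * PV_t at t = 1.0000: 22.447613
  t * PV_t at t = 1.5000: 32.564235
  t * PV_t at t = 2.0000: 41.991277
  t * PV_t at t = 2.5000: 50.763149
  t * PV_t at t = 3.0000: 58.912746
  t * PV_t at t = 3.5000: 66.471505
  t * PV_t at t = 4.0000: 73.469473
  t * PV_t at t = 4.5000: 79.935355
  t * PV_t at t = 5.0000: 85.896577
  t * PV_t at t = 5.5000: 91.379337
  t * PV_t at t = 6.0000: 96.408656
  t * PV_t at t = 6.5000: 101.008424
  t * PV_t at t = 7.0000: 4488.595338
Macaulay duration D = 5301.449101 / 890.058567 = 5.956292
Modified duration = D / (1 + y/m) = 5.956292 / (1 + 0.034000) = 5.760438

Answer: Modified duration = 5.7604


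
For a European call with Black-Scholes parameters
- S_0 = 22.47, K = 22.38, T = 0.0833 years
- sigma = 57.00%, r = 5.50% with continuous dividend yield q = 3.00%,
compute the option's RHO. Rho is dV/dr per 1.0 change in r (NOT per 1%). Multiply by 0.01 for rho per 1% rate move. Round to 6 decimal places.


Answer: Rho = 0.894414

Derivation:
d1 = 0.1193103149; d2 = -0.0452015996
phi(d1) = 0.3961128994; exp(-qT) = 0.9975041199; exp(-rT) = 0.9954289791
N(d2) = 0.4819733096
Rho = K*T*exp(-rT)*N(d2) = 22.3800 * 0.0833 * 0.9954289791 * 0.4819733096 = 0.894414


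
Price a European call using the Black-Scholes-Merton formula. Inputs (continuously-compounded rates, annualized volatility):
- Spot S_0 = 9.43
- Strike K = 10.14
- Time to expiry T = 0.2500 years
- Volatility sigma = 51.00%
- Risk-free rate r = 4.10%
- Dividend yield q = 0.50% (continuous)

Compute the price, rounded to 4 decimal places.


Answer: Price = 0.7081

Derivation:
d1 = (ln(S/K) + (r - q + 0.5*sigma^2) * T) / (sigma * sqrt(T)) = -0.12188001
d2 = d1 - sigma * sqrt(T) = -0.37688001
exp(-rT) = 0.98980235; exp(-qT) = 0.99875078
C = S_0 * exp(-qT) * N(d1) - K * exp(-rT) * N(d2)
N(d1) = 0.45149703; N(d2) = 0.35313139
C = 9.4300 * 0.99875078 * 0.45149703 - 10.1400 * 0.98980235 * 0.35313139 = 0.7081


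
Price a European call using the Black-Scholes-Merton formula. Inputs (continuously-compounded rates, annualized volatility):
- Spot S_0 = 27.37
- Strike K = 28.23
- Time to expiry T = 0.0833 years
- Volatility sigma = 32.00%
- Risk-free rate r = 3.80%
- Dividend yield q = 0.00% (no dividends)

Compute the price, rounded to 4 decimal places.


Answer: Price = 0.6827

Derivation:
d1 = (ln(S/K) + (r - q + 0.5*sigma^2) * T) / (sigma * sqrt(T)) = -0.25452554
d2 = d1 - sigma * sqrt(T) = -0.34688310
exp(-rT) = 0.99683960; exp(-qT) = 1.00000000
C = S_0 * exp(-qT) * N(d1) - K * exp(-rT) * N(d2)
N(d1) = 0.39954479; N(d2) = 0.36433957
C = 27.3700 * 1.00000000 * 0.39954479 - 28.2300 * 0.99683960 * 0.36433957 = 0.6827


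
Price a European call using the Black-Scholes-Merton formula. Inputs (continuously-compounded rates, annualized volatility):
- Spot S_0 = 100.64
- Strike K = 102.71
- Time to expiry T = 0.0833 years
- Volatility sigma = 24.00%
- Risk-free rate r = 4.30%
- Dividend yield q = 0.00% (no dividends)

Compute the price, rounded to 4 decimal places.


Answer: Price = 2.0345

Derivation:
d1 = (ln(S/K) + (r - q + 0.5*sigma^2) * T) / (sigma * sqrt(T)) = -0.20758090
d2 = d1 - sigma * sqrt(T) = -0.27684908
exp(-rT) = 0.99642451; exp(-qT) = 1.00000000
C = S_0 * exp(-qT) * N(d1) - K * exp(-rT) * N(d2)
N(d1) = 0.41777811; N(d2) = 0.39094800
C = 100.6400 * 1.00000000 * 0.41777811 - 102.7100 * 0.99642451 * 0.39094800 = 2.0345


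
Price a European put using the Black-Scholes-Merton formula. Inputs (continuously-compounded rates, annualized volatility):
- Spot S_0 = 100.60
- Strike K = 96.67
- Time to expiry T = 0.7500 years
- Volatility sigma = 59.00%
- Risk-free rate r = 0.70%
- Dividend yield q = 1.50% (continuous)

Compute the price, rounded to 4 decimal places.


Answer: Price = 18.1118

Derivation:
d1 = (ln(S/K) + (r - q + 0.5*sigma^2) * T) / (sigma * sqrt(T)) = 0.32172431
d2 = d1 - sigma * sqrt(T) = -0.18923068
exp(-rT) = 0.99476376; exp(-qT) = 0.98881304
P = K * exp(-rT) * N(-d2) - S_0 * exp(-qT) * N(-d1)
N(-d1) = 0.37383078; N(-d2) = 0.57504399
P = 96.6700 * 0.99476376 * 0.57504399 - 100.6000 * 0.98881304 * 0.37383078 = 18.1118


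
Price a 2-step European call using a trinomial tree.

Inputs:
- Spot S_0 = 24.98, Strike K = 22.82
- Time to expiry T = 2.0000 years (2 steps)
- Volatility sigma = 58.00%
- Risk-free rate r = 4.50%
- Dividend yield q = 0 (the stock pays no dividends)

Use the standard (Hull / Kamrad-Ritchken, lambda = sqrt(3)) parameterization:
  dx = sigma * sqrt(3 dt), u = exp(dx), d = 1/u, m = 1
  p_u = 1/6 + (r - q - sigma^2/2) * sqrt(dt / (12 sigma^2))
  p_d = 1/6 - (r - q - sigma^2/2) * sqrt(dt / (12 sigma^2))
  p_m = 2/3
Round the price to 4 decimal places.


Answer: Price = V(0,0) = 8.4577

Derivation:
dt = T/N = 1.000000; dx = sigma*sqrt(3*dt) = 1.004589
u = exp(dx) = 2.730786; d = 1/u = 0.366195
p_u = 0.105348, p_m = 0.666667, p_d = 0.227985
Discount per step: exp(-r*dt) = 0.955997
Stock lattice S(k, j) with j the centered position index:
  k=0: S(0,+0) = 24.9800
  k=1: S(1,-1) = 9.1475; S(1,+0) = 24.9800; S(1,+1) = 68.2150
  k=2: S(2,-2) = 3.3498; S(2,-1) = 9.1475; S(2,+0) = 24.9800; S(2,+1) = 68.2150; S(2,+2) = 186.2807
Terminal payoffs V(N, j) = max(S_T - K, 0):
  V(2,-2) = 0.000000; V(2,-1) = 0.000000; V(2,+0) = 2.160000; V(2,+1) = 45.395033; V(2,+2) = 163.460656
Backward induction: V(k, j) = exp(-r*dt) * [p_u * V(k+1, j+1) + p_m * V(k+1, j) + p_d * V(k+1, j-1)]
  V(1,-1) = exp(-r*dt) * [p_u*2.160000 + p_m*0.000000 + p_d*0.000000] = 0.217539
  V(1,+0) = exp(-r*dt) * [p_u*45.395033 + p_m*2.160000 + p_d*0.000000] = 5.948484
  V(1,+1) = exp(-r*dt) * [p_u*163.460656 + p_m*45.395033 + p_d*2.160000] = 45.865003
  V(0,+0) = exp(-r*dt) * [p_u*45.865003 + p_m*5.948484 + p_d*0.217539] = 8.457750
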